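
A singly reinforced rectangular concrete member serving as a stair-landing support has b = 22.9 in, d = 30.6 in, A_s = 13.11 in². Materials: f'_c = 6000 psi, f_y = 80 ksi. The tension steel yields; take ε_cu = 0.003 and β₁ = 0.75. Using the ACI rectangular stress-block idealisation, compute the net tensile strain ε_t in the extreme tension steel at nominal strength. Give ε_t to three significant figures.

ε_t ≈ 0.00467

a = A_s f_y/(0.85 f'_c b) = 8.980 in.
β₁ = 0.75, so c = a/β₁ = 8.980/0.75 = 11.973 in.
From the linear strain diagram with ε_cu = 0.003: ε_t = 0.003 (d − c)/c = 0.003 × (30.6 − 11.973)/11.973 = 0.00467.
ε_t is between 0.004 and 0.005 — transition zone.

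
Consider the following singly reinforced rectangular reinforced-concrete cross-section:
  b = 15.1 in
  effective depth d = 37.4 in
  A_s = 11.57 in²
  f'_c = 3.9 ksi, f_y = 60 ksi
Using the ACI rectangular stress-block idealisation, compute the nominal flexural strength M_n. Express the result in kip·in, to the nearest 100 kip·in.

T = A_s f_y = 11.57 × 60 = 694.2 kips.
a = T/(0.85 f'_c b) = 694.2/(0.85 × 3.9 × 15.1) = 13.868 in.
M_n = T(d − a/2) = 694.2 × (37.4 − 6.934) = 21149.5 kip·in.

M_n ≈ 21100 kip·in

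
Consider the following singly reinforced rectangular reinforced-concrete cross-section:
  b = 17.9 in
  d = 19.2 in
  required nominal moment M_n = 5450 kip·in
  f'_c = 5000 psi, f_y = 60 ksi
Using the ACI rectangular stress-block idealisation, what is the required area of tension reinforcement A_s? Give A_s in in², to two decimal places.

A_s ≈ 5.31 in²

From M_n = 0.85 f'_c a b (d − a/2):
a = d − √(d² − 2M_n/(0.85 f'_c b)) = 19.2 − √(19.2² − 2 × 5450/(0.85 × 5 × 17.9)) = 4.188 in.
A_s = 0.85 f'_c a b / f_y = 0.85 × 5 × 4.188 × 17.9 / 60 = 5.310 in².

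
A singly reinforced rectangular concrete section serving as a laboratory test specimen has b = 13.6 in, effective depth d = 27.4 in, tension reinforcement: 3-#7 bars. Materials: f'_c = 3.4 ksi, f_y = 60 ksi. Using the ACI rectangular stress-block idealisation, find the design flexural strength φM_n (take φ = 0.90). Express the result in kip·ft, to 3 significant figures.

φM_n ≈ 211 kip·ft

A_s = 3 × 0.6 = 1.8 in².
T = A_s f_y = 1.8 × 60 = 108 kips.
a = T/(0.85 f'_c b) = 108/(0.85 × 3.4 × 13.6) = 2.748 in.
M_n = T(d − a/2) = 108 × (27.4 − 1.374) = 2810.8 kip·in = 2810.8/12 = 234.23 kip·ft.
φM_n = 0.90 × 234.23 = 210.81 kip·ft.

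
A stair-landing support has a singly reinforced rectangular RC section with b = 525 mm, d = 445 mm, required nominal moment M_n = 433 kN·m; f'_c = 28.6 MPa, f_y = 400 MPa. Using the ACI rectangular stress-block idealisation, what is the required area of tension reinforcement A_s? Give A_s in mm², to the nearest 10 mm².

With M_n = 0.85 f'_c a b (d − a/2), solve the quadratic for a:
a = d − √(d² − 2M_n/(0.85 f'_c b)) = 445 − √(445² − 2 × 433×10⁶/(0.85 × 28.6 × 525)) = 84.21 mm.
A_s = 0.85 f'_c a b / f_y = 0.85 × 28.6 × 84.21 × 525 / 400 = 2686.9 mm².

A_s ≈ 2690 mm²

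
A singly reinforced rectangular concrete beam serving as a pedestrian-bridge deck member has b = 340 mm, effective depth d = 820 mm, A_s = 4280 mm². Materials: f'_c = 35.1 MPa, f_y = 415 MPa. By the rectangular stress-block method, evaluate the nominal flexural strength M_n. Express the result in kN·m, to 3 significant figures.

M_n ≈ 1300 kN·m

T = A_s f_y = 4280 × 415 = 1776200 N = 1776.2 kN.
From C = T: a = T/(0.85 f'_c b) = 1776200/(0.85 × 35.1 × 340) = 175.10 mm.
M_n = T(d − a/2) = 1776.2 kN × (820 − 87.55) mm = 1300.98 kN·m.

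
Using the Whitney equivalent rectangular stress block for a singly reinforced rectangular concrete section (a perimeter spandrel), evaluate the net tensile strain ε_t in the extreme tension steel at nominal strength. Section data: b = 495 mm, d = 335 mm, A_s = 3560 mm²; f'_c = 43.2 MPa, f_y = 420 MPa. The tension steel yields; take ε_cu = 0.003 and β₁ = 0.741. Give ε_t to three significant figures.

a = A_s f_y/(0.85 f'_c b) = 82.26 mm.
β₁ = 0.741, so c = a/β₁ = 82.26/0.741 = 111.01 mm.
From the linear strain diagram with ε_cu = 0.003: ε_t = 0.003 (d − c)/c = 0.003 × (335 − 111.01)/111.01 = 0.00605.
Since ε_t ≥ 0.005, the section is tension-controlled.

ε_t ≈ 0.00605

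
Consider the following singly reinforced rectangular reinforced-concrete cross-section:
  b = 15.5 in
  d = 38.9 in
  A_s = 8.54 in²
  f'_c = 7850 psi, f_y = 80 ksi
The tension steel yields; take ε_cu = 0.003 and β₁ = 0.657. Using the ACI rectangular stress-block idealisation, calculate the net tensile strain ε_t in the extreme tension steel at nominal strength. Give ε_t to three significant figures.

ε_t ≈ 0.00861

a = A_s f_y/(0.85 f'_c b) = 6.606 in.
β₁ = 0.657, so c = a/β₁ = 6.606/0.657 = 10.055 in.
From the linear strain diagram with ε_cu = 0.003: ε_t = 0.003 (d − c)/c = 0.003 × (38.9 − 10.055)/10.055 = 0.00861.
Since ε_t ≥ 0.005, the section is tension-controlled.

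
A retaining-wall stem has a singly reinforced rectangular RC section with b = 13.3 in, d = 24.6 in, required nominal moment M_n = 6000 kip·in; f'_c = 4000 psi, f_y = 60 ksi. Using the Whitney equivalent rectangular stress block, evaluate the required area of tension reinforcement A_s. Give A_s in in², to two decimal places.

From M_n = 0.85 f'_c a b (d − a/2):
a = d − √(d² − 2M_n/(0.85 f'_c b)) = 24.6 − √(24.6² − 2 × 6000/(0.85 × 4 × 13.3)) = 6.167 in.
A_s = 0.85 f'_c a b / f_y = 0.85 × 4 × 6.167 × 13.3 / 60 = 4.648 in².

A_s ≈ 4.65 in²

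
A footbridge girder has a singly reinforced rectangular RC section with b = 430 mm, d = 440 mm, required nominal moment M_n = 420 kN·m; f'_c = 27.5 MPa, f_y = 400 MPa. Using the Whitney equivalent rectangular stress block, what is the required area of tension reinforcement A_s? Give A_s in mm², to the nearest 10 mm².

With M_n = 0.85 f'_c a b (d − a/2), solve the quadratic for a:
a = d − √(d² − 2M_n/(0.85 f'_c b)) = 440 − √(440² − 2 × 420×10⁶/(0.85 × 27.5 × 430)) = 108.29 mm.
A_s = 0.85 f'_c a b / f_y = 0.85 × 27.5 × 108.29 × 430 / 400 = 2721.1 mm².

A_s ≈ 2720 mm²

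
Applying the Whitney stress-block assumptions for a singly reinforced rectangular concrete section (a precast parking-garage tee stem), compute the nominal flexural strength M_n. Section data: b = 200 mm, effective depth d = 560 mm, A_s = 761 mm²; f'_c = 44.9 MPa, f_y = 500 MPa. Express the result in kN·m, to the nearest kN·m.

M_n ≈ 204 kN·m

T = A_s f_y = 761 × 500 = 380500 N = 380.5 kN.
From C = T: a = T/(0.85 f'_c b) = 380500/(0.85 × 44.9 × 200) = 49.85 mm.
M_n = T(d − a/2) = 380.5 kN × (560 − 24.925) mm = 203.60 kN·m.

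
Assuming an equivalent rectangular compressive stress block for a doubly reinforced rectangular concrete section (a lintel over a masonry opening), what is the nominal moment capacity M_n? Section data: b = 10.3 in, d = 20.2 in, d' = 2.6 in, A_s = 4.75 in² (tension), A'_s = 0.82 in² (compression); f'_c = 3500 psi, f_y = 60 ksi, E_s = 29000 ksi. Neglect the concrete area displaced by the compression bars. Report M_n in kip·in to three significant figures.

M_n ≈ 4720 kip·in

Assume both steels yield.
a = (A_s − A'_s) f_y/(0.85 f'_c b) = (4.75 − 0.82) × 60/(0.85 × 3.5 × 10.3) = 7.695 in.
c = a/β₁ = 7.695/0.85 = 9.053 in; ε'_s = 0.003(c − d')/c = 0.0021 ≥ ε_y = 0.0021, so the compression steel yields.
M_n = (A_s − A'_s) f_y (d − a/2) + A'_s f_y (d − d') = 235.8 × (20.2 − 3.8475) + 49.2 × (20.2 − 2.6) = 3855.9 + 865.9 = 4721.8 kip·in.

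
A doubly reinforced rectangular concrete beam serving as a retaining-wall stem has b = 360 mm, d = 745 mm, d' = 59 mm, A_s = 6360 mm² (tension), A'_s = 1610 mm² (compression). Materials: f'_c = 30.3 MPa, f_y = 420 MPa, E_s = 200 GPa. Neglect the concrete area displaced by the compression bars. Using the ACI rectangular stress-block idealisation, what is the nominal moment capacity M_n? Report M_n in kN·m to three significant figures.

Assume both tension and compression steel yield.
Net tension couple steel: A_s − A'_s = 4750 mm².
a = (A_s − A'_s) f_y / (0.85 f'_c b) = 1995000/(0.85 × 30.3 × 360) = 215.17 mm.
c = a/β₁ = 215.17/0.834 = 258.00 mm; ε'_s = 0.003(c − d')/c = 0.0023 ≥ f_y/E_s = 0.0021, so compression steel does yield.
M_n = (A_s − A'_s) f_y (d − a/2) + A'_s f_y (d − d') = [1995000 × (745 − 107.585) + 676200 × (745 − 59)] × 10⁻⁶ = 1271.64 + 463.87 = 1735.51 kN·m.

M_n ≈ 1740 kN·m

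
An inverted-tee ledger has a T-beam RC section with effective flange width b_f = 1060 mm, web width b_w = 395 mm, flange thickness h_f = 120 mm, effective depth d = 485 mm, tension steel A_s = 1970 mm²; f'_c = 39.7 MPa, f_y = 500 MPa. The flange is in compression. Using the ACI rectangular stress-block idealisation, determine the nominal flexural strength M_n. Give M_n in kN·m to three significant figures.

Tension: T = A_s f_y = 1970 × 500 = 985000 N.
Try a within the flange: a = T/(0.85 f'_c b_f) = 985000/(0.85 × 39.7 × 1060) = 27.54 mm.
Since a = 27.54 ≤ h_f = 120 mm, the stress block lies entirely in the flange; analyse as a rectangular beam of width b_f.
M_n = T(d − a/2) = 985000 × (485 − 13.77) = 464.16 × 10⁶ N·mm.
M_n = 464.16 kN·m.

M_n ≈ 464 kN·m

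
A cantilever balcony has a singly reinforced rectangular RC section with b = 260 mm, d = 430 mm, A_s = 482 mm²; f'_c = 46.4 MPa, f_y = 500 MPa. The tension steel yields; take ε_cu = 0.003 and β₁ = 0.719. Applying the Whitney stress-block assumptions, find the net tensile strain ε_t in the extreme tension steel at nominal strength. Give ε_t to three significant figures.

ε_t ≈ 0.0365

a = A_s f_y/(0.85 f'_c b) = 23.50 mm.
β₁ = 0.719, so c = a/β₁ = 23.50/0.719 = 32.68 mm.
From the linear strain diagram with ε_cu = 0.003: ε_t = 0.003 (d − c)/c = 0.003 × (430 − 32.68)/32.68 = 0.0365.
Since ε_t ≥ 0.005, the section is tension-controlled.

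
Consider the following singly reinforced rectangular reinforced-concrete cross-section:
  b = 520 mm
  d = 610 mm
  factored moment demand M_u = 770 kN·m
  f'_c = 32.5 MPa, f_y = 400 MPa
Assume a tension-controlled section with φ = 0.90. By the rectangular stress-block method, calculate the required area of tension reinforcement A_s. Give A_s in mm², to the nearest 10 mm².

M_n = M_u/φ = 770/0.90 = 855.556 kN·m.
With M_n = 0.85 f'_c a b (d − a/2), solve the quadratic for a:
a = d − √(d² − 2M_n/(0.85 f'_c b)) = 610 − √(610² − 2 × 855.556×10⁶/(0.85 × 32.5 × 520)) = 107.03 mm.
A_s = 0.85 f'_c a b / f_y = 0.85 × 32.5 × 107.03 × 520 / 400 = 3843.7 mm².

A_s ≈ 3840 mm²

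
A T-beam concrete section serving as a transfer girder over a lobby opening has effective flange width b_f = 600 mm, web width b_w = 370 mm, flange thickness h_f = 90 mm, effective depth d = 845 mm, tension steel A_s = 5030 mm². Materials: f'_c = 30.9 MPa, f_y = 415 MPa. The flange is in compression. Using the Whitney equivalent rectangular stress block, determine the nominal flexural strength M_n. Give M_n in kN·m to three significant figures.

Tension: T = A_s f_y = 5030 × 415 = 2087450 N.
Try a within the flange: a = T/(0.85 f'_c b_f) = 2087450/(0.85 × 30.9 × 600) = 132.46 mm.
a = 132.46 > h_f = 90 mm: the block extends into the web. Split into flange-overhang and web parts.
C_f = 0.85 f'_c (b_f − b_w) h_f = 0.85 × 30.9 × (600 − 370) × 90 = 543686 N.
Remaining web compression depth: a_w = (T − C_f)/(0.85 f'_c b_w) = (2087450 − 543686)/(0.85 × 30.9 × 370) = 158.86 mm.
M_n = C_f(d − h_f/2) + (T − C_f)(d − a_w/2) = 543686 × (845 − 45) + 1543764 × (845 − 79.43) = 434.95 + 1181.86 = 1616.81 × 10⁶ N·mm.
M_n = 1616.81 kN·m.

M_n ≈ 1620 kN·m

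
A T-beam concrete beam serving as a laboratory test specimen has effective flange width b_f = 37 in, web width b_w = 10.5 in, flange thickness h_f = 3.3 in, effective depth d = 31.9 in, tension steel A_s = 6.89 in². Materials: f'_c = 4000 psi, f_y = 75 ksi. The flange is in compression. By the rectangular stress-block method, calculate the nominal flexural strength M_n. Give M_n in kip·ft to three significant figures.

M_n ≈ 1280 kip·ft

Tension: T = A_s f_y = 6.89 × 75 = 516.75 kips.
Try a within the flange: a = T/(0.85 f'_c b_f) = 516.75/(0.85 × 4 × 37) = 4.108 in.
a = 4.108 > h_f = 3.3 in: the block extends into the web. Split into flange-overhang and web parts.
C_f = 0.85 f'_c (b_f − b_w) h_f = 0.85 × 4 × (37 − 10.5) × 3.3 = 297.3 kips.
Remaining web compression depth: a_w = (T − C_f)/(0.85 f'_c b_w) = (516.75 − 297.3)/(0.85 × 4 × 10.5) = 6.147 in.
M_n = C_f(d − h_f/2) + (T − C_f)(d − a_w/2) = 297.3 × (31.9 − 1.65) + 219.45 × (31.9 − 3.0735) = 8993.3 + 6326.0 = 15319.3 kip·in.
M_n = 15319.3/12 = 1276.61 kip·ft.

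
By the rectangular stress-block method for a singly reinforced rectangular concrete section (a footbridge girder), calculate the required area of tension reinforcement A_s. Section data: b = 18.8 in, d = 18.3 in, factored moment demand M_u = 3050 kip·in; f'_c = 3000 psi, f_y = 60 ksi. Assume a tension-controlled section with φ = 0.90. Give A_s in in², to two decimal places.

M_n = M_u/φ = 3050/0.90 = 3388.89 kip·in.
From M_n = 0.85 f'_c a b (d − a/2):
a = d − √(d² − 2M_n/(0.85 f'_c b)) = 18.3 − √(18.3² − 2 × 3388.89/(0.85 × 3 × 18.8)) = 4.389 in.
A_s = 0.85 f'_c a b / f_y = 0.85 × 3 × 4.389 × 18.8 / 60 = 3.507 in².

A_s ≈ 3.51 in²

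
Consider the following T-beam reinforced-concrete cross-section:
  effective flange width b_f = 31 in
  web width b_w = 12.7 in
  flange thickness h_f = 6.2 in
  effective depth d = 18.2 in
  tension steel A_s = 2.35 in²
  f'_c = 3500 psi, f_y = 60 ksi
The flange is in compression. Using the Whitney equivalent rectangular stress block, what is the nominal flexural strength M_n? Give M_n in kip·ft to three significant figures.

Tension: T = A_s f_y = 2.35 × 60 = 141 kips.
Try a within the flange: a = T/(0.85 f'_c b_f) = 141/(0.85 × 3.5 × 31) = 1.529 in.
Since a = 1.529 ≤ h_f = 6.2 in, the stress block lies entirely in the flange; analyse as a rectangular beam of width b_f.
M_n = T(d − a/2) = 141 × (18.2 − 0.7645) = 2458.4 kip·in.
M_n = 2458.4/12 = 204.87 kip·ft.

M_n ≈ 205 kip·ft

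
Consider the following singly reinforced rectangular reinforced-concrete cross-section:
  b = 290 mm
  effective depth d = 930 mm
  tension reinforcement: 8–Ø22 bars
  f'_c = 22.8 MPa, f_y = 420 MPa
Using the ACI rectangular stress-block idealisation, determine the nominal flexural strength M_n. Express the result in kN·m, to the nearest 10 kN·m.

A_s = 8 × 380 = 3040 mm².
T = A_s f_y = 3040 × 420 = 1276800 N = 1276.8 kN.
From C = T: a = T/(0.85 f'_c b) = 1276800/(0.85 × 22.8 × 290) = 227.18 mm.
M_n = T(d − a/2) = 1276.8 kN × (930 − 113.59) mm = 1042.39 kN·m.

M_n ≈ 1040 kN·m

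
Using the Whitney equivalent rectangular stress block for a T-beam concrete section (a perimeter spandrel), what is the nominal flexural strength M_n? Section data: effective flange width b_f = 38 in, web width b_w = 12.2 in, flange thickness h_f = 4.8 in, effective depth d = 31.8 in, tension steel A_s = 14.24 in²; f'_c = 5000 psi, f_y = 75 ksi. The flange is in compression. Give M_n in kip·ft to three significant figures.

Tension: T = A_s f_y = 14.24 × 75 = 1068 kips.
Try a within the flange: a = T/(0.85 f'_c b_f) = 1068/(0.85 × 5 × 38) = 6.613 in.
a = 6.613 > h_f = 4.8 in: the block extends into the web. Split into flange-overhang and web parts.
C_f = 0.85 f'_c (b_f − b_w) h_f = 0.85 × 5 × (38 − 12.2) × 4.8 = 526.3 kips.
Remaining web compression depth: a_w = (T − C_f)/(0.85 f'_c b_w) = (1068 − 526.3)/(0.85 × 5 × 12.2) = 10.447 in.
M_n = C_f(d − h_f/2) + (T − C_f)(d − a_w/2) = 526.3 × (31.8 − 2.4) + 541.7 × (31.8 − 5.2235) = 15473.2 + 14396.5 = 29869.7 kip·in.
M_n = 29869.7/12 = 2489.14 kip·ft.

M_n ≈ 2490 kip·ft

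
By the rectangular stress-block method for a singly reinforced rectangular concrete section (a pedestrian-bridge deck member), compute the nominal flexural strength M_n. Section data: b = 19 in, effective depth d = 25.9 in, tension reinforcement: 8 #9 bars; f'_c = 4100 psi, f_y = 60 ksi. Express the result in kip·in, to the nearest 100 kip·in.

M_n ≈ 10700 kip·in

A_s = 8 × 1 = 8 in².
T = A_s f_y = 8 × 60 = 480 kips.
a = T/(0.85 f'_c b) = 480/(0.85 × 4.1 × 19) = 7.249 in.
M_n = T(d − a/2) = 480 × (25.9 − 3.6245) = 10692.2 kip·in.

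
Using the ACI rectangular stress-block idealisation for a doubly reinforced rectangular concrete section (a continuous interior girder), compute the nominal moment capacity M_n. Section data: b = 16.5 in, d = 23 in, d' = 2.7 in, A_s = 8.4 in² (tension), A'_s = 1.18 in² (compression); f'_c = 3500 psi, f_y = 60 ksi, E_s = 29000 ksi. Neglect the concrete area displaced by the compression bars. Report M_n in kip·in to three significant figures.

M_n ≈ 9490 kip·in

Assume both steels yield.
a = (A_s − A'_s) f_y/(0.85 f'_c b) = (8.4 − 1.18) × 60/(0.85 × 3.5 × 16.5) = 8.825 in.
c = a/β₁ = 8.825/0.85 = 10.382 in; ε'_s = 0.003(c − d')/c = 0.0022 ≥ ε_y = 0.0021, so the compression steel yields.
M_n = (A_s − A'_s) f_y (d − a/2) + A'_s f_y (d − d') = 433.2 × (23 − 4.4125) + 70.8 × (23 − 2.7) = 8052.1 + 1437.2 = 9489.3 kip·in.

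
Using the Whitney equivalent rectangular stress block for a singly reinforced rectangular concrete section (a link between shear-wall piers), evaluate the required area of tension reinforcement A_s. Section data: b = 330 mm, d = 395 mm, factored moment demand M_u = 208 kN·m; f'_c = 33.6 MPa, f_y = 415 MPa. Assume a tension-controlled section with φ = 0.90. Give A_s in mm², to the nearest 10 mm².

M_n = M_u/φ = 208/0.90 = 231.111 kN·m.
With M_n = 0.85 f'_c a b (d − a/2), solve the quadratic for a:
a = d − √(d² − 2M_n/(0.85 f'_c b)) = 395 − √(395² − 2 × 231.111×10⁶/(0.85 × 33.6 × 330)) = 67.92 mm.
A_s = 0.85 f'_c a b / f_y = 0.85 × 33.6 × 67.92 × 330 / 415 = 1542.5 mm².

A_s ≈ 1540 mm²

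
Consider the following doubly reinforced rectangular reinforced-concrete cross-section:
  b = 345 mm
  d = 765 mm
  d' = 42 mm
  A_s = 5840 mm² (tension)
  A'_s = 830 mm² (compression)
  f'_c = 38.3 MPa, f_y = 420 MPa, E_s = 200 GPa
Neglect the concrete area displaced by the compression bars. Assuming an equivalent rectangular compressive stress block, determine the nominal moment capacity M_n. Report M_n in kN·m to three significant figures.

M_n ≈ 1660 kN·m

Assume both tension and compression steel yield.
Net tension couple steel: A_s − A'_s = 5010 mm².
a = (A_s − A'_s) f_y / (0.85 f'_c b) = 2104200/(0.85 × 38.3 × 345) = 187.35 mm.
c = a/β₁ = 187.35/0.776 = 241.43 mm; ε'_s = 0.003(c − d')/c = 0.0025 ≥ f_y/E_s = 0.0021, so compression steel does yield.
M_n = (A_s − A'_s) f_y (d − a/2) + A'_s f_y (d − d') = [2104200 × (765 − 93.675) + 348600 × (765 − 42)] × 10⁻⁶ = 1412.60 + 252.04 = 1664.64 kN·m.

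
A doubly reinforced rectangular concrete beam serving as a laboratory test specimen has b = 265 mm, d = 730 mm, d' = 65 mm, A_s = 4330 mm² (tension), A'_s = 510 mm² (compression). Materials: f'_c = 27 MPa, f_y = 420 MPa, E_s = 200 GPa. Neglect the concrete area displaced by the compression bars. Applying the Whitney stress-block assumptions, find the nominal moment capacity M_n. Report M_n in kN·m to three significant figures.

Assume both tension and compression steel yield.
Net tension couple steel: A_s − A'_s = 3820 mm².
a = (A_s − A'_s) f_y / (0.85 f'_c b) = 1604400/(0.85 × 27 × 265) = 263.81 mm.
c = a/β₁ = 263.81/0.85 = 310.36 mm; ε'_s = 0.003(c − d')/c = 0.0024 ≥ f_y/E_s = 0.0021, so compression steel does yield.
M_n = (A_s − A'_s) f_y (d − a/2) + A'_s f_y (d − d') = [1604400 × (730 − 131.905) + 214200 × (730 − 65)] × 10⁻⁶ = 959.58 + 142.44 = 1102.02 kN·m.

M_n ≈ 1100 kN·m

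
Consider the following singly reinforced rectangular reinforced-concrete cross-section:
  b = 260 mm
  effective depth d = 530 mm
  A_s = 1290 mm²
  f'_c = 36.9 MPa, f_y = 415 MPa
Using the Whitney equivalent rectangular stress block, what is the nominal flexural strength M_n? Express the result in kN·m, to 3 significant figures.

M_n ≈ 266 kN·m

T = A_s f_y = 1290 × 415 = 535350 N = 535.35 kN.
From C = T: a = T/(0.85 f'_c b) = 535350/(0.85 × 36.9 × 260) = 65.65 mm.
M_n = T(d − a/2) = 535.35 kN × (530 − 32.825) mm = 266.16 kN·m.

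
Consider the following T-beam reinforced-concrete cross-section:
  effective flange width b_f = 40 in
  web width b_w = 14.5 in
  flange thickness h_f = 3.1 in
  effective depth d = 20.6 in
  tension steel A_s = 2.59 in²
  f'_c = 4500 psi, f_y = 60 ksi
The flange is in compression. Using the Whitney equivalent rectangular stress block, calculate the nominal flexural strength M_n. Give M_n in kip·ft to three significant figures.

M_n ≈ 260 kip·ft

Tension: T = A_s f_y = 2.59 × 60 = 155.4 kips.
Try a within the flange: a = T/(0.85 f'_c b_f) = 155.4/(0.85 × 4.5 × 40) = 1.016 in.
Since a = 1.016 ≤ h_f = 3.1 in, the stress block lies entirely in the flange; analyse as a rectangular beam of width b_f.
M_n = T(d − a/2) = 155.4 × (20.6 − 0.508) = 3122.3 kip·in.
M_n = 3122.3/12 = 260.19 kip·ft.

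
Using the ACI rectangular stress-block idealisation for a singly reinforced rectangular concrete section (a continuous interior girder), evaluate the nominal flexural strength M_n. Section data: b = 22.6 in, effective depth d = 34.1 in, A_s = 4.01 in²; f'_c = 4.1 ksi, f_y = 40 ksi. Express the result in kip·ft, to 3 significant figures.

T = A_s f_y = 4.01 × 40 = 160.4 kips.
a = T/(0.85 f'_c b) = 160.4/(0.85 × 4.1 × 22.6) = 2.037 in.
M_n = T(d − a/2) = 160.4 × (34.1 − 1.0185) = 5306.3 kip·in = 5306.3/12 = 442.19 kip·ft.

M_n ≈ 442 kip·ft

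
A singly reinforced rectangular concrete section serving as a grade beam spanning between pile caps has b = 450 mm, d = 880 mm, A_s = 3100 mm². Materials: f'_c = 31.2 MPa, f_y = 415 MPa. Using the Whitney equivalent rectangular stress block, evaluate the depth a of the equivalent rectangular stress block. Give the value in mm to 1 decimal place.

a ≈ 107.8 mm

T = A_s f_y = 3100 × 415 = 1286500 N = 1286.5 kN.
Setting C = 0.85 f'_c a b equal to T: a = 1286500/(0.85 × 31.2 × 450) = 107.8 mm.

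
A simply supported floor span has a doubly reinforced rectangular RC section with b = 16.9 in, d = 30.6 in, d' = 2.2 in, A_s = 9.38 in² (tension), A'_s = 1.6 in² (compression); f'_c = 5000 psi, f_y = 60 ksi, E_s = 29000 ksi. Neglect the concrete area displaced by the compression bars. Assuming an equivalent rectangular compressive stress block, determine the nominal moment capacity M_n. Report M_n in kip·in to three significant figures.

Assume both steels yield.
a = (A_s − A'_s) f_y/(0.85 f'_c b) = (9.38 − 1.6) × 60/(0.85 × 5 × 16.9) = 6.499 in.
c = a/β₁ = 6.499/0.8 = 8.124 in; ε'_s = 0.003(c − d')/c = 0.0022 ≥ ε_y = 0.0021, so the compression steel yields.
M_n = (A_s − A'_s) f_y (d − a/2) + A'_s f_y (d − d') = 466.8 × (30.6 − 3.2495) + 96 × (30.6 − 2.2) = 12767.2 + 2726.4 = 15493.6 kip·in.

M_n ≈ 15500 kip·in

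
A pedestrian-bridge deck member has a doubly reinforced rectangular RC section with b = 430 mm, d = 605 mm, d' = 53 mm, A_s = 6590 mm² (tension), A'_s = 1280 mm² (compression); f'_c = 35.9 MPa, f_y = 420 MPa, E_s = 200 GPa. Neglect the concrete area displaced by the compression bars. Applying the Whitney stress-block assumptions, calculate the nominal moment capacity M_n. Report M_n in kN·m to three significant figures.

M_n ≈ 1460 kN·m

Assume both tension and compression steel yield.
Net tension couple steel: A_s − A'_s = 5310 mm².
a = (A_s − A'_s) f_y / (0.85 f'_c b) = 2230200/(0.85 × 35.9 × 430) = 169.97 mm.
c = a/β₁ = 169.97/0.794 = 214.07 mm; ε'_s = 0.003(c − d')/c = 0.0023 ≥ f_y/E_s = 0.0021, so compression steel does yield.
M_n = (A_s − A'_s) f_y (d − a/2) + A'_s f_y (d − d') = [2230200 × (605 − 84.985) + 537600 × (605 − 53)] × 10⁻⁶ = 1159.74 + 296.76 = 1456.50 kN·m.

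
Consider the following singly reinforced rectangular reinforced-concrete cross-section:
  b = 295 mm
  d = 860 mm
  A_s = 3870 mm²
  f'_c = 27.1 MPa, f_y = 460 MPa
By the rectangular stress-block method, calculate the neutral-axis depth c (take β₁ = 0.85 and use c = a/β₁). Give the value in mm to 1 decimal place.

c ≈ 308.2 mm

T = A_s f_y = 3870 × 460 = 1780200 N = 1780.2 kN.
Setting C = 0.85 f'_c a b equal to T: a = 1780200/(0.85 × 27.1 × 295) = 261.974 mm.
With β₁ = 0.85, c = a/β₁ = 261.974/0.85 = 308.2 mm.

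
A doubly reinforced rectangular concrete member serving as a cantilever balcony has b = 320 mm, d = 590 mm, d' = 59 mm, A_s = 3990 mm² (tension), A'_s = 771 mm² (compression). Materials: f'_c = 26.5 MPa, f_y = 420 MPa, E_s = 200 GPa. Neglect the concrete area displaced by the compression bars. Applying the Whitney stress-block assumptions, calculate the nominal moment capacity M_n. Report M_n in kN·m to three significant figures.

Assume both tension and compression steel yield.
Net tension couple steel: A_s − A'_s = 3219 mm².
a = (A_s − A'_s) f_y / (0.85 f'_c b) = 1351980/(0.85 × 26.5 × 320) = 187.57 mm.
c = a/β₁ = 187.57/0.85 = 220.67 mm; ε'_s = 0.003(c − d')/c = 0.0022 ≥ f_y/E_s = 0.0021, so compression steel does yield.
M_n = (A_s − A'_s) f_y (d − a/2) + A'_s f_y (d − d') = [1351980 × (590 − 93.785) + 323820 × (590 − 59)] × 10⁻⁶ = 670.87 + 171.95 = 842.82 kN·m.

M_n ≈ 843 kN·m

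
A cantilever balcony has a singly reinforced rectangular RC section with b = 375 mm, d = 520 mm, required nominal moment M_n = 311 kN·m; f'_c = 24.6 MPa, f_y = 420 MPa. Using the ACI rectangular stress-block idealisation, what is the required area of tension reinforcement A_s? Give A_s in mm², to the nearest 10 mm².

With M_n = 0.85 f'_c a b (d − a/2), solve the quadratic for a:
a = d − √(d² − 2M_n/(0.85 f'_c b)) = 520 − √(520² − 2 × 311×10⁶/(0.85 × 24.6 × 375)) = 82.88 mm.
A_s = 0.85 f'_c a b / f_y = 0.85 × 24.6 × 82.88 × 375 / 420 = 1547.3 mm².

A_s ≈ 1550 mm²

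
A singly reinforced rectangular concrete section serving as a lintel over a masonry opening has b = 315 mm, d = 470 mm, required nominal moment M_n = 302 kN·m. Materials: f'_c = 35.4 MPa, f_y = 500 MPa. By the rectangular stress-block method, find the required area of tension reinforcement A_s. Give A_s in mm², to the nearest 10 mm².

A_s ≈ 1390 mm²

With M_n = 0.85 f'_c a b (d − a/2), solve the quadratic for a:
a = d − √(d² − 2M_n/(0.85 f'_c b)) = 470 − √(470² − 2 × 302×10⁶/(0.85 × 35.4 × 315)) = 73.55 mm.
A_s = 0.85 f'_c a b / f_y = 0.85 × 35.4 × 73.55 × 315 / 500 = 1394.3 mm².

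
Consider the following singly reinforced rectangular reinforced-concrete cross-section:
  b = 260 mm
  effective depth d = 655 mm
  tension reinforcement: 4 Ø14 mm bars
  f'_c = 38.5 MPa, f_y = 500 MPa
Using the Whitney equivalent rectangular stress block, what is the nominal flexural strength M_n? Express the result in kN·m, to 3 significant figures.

A_s = 4 × 154 = 616 mm².
T = A_s f_y = 616 × 500 = 308000 N = 308 kN.
From C = T: a = T/(0.85 f'_c b) = 308000/(0.85 × 38.5 × 260) = 36.20 mm.
M_n = T(d − a/2) = 308 kN × (655 − 18.1) mm = 196.17 kN·m.

M_n ≈ 196 kN·m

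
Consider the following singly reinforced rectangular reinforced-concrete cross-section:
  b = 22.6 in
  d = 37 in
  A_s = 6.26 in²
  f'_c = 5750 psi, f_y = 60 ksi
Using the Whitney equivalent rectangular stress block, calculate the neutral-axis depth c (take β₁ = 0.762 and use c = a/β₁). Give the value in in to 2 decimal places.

T = A_s f_y = 6.26 × 60 = 375.6 kips.
a = T/(0.85 f'_c b) = 375.6/(0.85 × 5.75 × 22.6) = 3.4004 in.
With β₁ = 0.762, c = a/β₁ = 3.4004/0.762 = 4.46 in.

c ≈ 4.46 in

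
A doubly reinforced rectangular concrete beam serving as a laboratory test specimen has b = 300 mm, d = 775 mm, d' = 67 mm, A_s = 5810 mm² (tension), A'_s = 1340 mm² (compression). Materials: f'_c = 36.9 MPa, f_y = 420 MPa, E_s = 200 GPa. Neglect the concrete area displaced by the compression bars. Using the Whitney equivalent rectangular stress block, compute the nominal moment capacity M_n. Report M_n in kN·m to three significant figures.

Assume both tension and compression steel yield.
Net tension couple steel: A_s − A'_s = 4470 mm².
a = (A_s − A'_s) f_y / (0.85 f'_c b) = 1877400/(0.85 × 36.9 × 300) = 199.52 mm.
c = a/β₁ = 199.52/0.786 = 253.84 mm; ε'_s = 0.003(c − d')/c = 0.0022 ≥ f_y/E_s = 0.0021, so compression steel does yield.
M_n = (A_s − A'_s) f_y (d − a/2) + A'_s f_y (d − d') = [1877400 × (775 − 99.76) + 562800 × (775 − 67)] × 10⁻⁶ = 1267.70 + 398.46 = 1666.16 kN·m.

M_n ≈ 1670 kN·m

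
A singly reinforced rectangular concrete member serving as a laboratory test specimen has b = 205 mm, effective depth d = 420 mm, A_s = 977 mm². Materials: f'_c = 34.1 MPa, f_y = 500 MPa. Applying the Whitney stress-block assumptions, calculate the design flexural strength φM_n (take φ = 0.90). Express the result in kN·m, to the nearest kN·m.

φM_n ≈ 167 kN·m

T = A_s f_y = 977 × 500 = 488500 N = 488.5 kN.
From C = T: a = T/(0.85 f'_c b) = 488500/(0.85 × 34.1 × 205) = 82.21 mm.
M_n = T(d − a/2) = 488.5 kN × (420 − 41.105) mm = 185.09 kN·m.
φM_n = 0.90 × 185.09 = 166.58 kN·m.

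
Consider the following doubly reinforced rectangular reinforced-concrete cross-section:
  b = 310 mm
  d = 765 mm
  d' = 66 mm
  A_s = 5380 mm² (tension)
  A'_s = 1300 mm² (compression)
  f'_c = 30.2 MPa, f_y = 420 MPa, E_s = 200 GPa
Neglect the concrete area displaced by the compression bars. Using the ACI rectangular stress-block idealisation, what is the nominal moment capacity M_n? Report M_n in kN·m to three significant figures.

Assume both tension and compression steel yield.
Net tension couple steel: A_s − A'_s = 4080 mm².
a = (A_s − A'_s) f_y / (0.85 f'_c b) = 1713600/(0.85 × 30.2 × 310) = 215.34 mm.
c = a/β₁ = 215.34/0.834 = 258.20 mm; ε'_s = 0.003(c − d')/c = 0.0022 ≥ f_y/E_s = 0.0021, so compression steel does yield.
M_n = (A_s − A'_s) f_y (d − a/2) + A'_s f_y (d − d') = [1713600 × (765 − 107.67) + 546000 × (765 − 66)] × 10⁻⁶ = 1126.40 + 381.65 = 1508.05 kN·m.

M_n ≈ 1510 kN·m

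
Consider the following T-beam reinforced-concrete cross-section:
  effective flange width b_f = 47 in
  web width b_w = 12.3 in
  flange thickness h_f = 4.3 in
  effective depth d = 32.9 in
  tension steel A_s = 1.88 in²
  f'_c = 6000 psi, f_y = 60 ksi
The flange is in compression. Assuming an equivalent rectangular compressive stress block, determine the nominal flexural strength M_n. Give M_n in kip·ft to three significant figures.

M_n ≈ 307 kip·ft

Tension: T = A_s f_y = 1.88 × 60 = 112.8 kips.
Try a within the flange: a = T/(0.85 f'_c b_f) = 112.8/(0.85 × 6 × 47) = 0.471 in.
Since a = 0.471 ≤ h_f = 4.3 in, the stress block lies entirely in the flange; analyse as a rectangular beam of width b_f.
M_n = T(d − a/2) = 112.8 × (32.9 − 0.2355) = 3684.6 kip·in.
M_n = 3684.6/12 = 307.05 kip·ft.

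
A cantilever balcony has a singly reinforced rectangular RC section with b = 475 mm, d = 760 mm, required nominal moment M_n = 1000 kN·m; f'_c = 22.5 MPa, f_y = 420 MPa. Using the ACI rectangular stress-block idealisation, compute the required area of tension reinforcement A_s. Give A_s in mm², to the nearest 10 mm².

A_s ≈ 3510 mm²

With M_n = 0.85 f'_c a b (d − a/2), solve the quadratic for a:
a = d − √(d² − 2M_n/(0.85 f'_c b)) = 760 − √(760² − 2 × 1000×10⁶/(0.85 × 22.5 × 475)) = 162.14 mm.
A_s = 0.85 f'_c a b / f_y = 0.85 × 22.5 × 162.14 × 475 / 420 = 3507.0 mm².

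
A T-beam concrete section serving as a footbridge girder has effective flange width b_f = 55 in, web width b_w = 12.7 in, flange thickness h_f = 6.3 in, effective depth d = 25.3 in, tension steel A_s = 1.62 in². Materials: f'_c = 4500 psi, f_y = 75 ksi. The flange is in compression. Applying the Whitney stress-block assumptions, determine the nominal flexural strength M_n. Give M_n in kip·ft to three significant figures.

M_n ≈ 253 kip·ft

Tension: T = A_s f_y = 1.62 × 75 = 121.5 kips.
Try a within the flange: a = T/(0.85 f'_c b_f) = 121.5/(0.85 × 4.5 × 55) = 0.578 in.
Since a = 0.578 ≤ h_f = 6.3 in, the stress block lies entirely in the flange; analyse as a rectangular beam of width b_f.
M_n = T(d − a/2) = 121.5 × (25.3 − 0.289) = 3038.8 kip·in.
M_n = 3038.8/12 = 253.23 kip·ft.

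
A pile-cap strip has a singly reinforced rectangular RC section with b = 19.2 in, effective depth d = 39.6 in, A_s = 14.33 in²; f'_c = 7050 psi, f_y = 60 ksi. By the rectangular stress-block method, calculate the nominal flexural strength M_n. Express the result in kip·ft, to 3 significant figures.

T = A_s f_y = 14.33 × 60 = 859.8 kips.
a = T/(0.85 f'_c b) = 859.8/(0.85 × 7.05 × 19.2) = 7.473 in.
M_n = T(d − a/2) = 859.8 × (39.6 − 3.7365) = 30835.4 kip·in = 30835.4/12 = 2569.62 kip·ft.

M_n ≈ 2570 kip·ft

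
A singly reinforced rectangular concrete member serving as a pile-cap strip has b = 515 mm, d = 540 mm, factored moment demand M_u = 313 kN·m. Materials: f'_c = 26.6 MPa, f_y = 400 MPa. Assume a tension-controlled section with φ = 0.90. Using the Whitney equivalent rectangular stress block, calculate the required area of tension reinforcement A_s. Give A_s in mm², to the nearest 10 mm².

A_s ≈ 1700 mm²

M_n = M_u/φ = 313/0.90 = 347.778 kN·m.
With M_n = 0.85 f'_c a b (d − a/2), solve the quadratic for a:
a = d − √(d² − 2M_n/(0.85 f'_c b)) = 540 − √(540² − 2 × 347.778×10⁶/(0.85 × 26.6 × 515)) = 58.48 mm.
A_s = 0.85 f'_c a b / f_y = 0.85 × 26.6 × 58.48 × 515 / 400 = 1702.4 mm².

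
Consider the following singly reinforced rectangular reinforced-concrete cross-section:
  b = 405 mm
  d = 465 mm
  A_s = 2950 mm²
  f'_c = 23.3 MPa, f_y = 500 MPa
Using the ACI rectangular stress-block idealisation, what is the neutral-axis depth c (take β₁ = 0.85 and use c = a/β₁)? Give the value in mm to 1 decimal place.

T = A_s f_y = 2950 × 500 = 1475000 N = 1475 kN.
Setting C = 0.85 f'_c a b equal to T: a = 1475000/(0.85 × 23.3 × 405) = 183.892 mm.
With β₁ = 0.85, c = a/β₁ = 183.892/0.85 = 216.3 mm.

c ≈ 216.3 mm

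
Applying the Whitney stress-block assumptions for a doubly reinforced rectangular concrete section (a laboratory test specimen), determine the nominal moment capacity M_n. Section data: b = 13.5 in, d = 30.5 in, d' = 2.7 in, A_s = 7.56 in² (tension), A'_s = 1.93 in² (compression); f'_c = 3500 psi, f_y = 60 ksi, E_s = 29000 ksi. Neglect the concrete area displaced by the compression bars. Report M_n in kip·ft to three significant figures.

M_n ≈ 1010 kip·ft

Assume both steels yield.
a = (A_s − A'_s) f_y/(0.85 f'_c b) = (7.56 − 1.93) × 60/(0.85 × 3.5 × 13.5) = 8.411 in.
c = a/β₁ = 8.411/0.85 = 9.895 in; ε'_s = 0.003(c − d')/c = 0.0022 ≥ ε_y = 0.0021, so the compression steel yields.
M_n = (A_s − A'_s) f_y (d − a/2) + A'_s f_y (d − d') = 337.8 × (30.5 − 4.2055) + 115.8 × (30.5 − 2.7) = 8882.3 + 3219.2 = 12101.5 kip·in = 12101.5/12 = 1008.46 kip·ft.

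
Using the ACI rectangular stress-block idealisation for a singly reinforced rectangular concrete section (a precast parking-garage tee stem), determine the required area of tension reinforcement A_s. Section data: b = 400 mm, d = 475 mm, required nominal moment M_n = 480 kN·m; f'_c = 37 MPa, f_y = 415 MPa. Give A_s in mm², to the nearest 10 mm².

A_s ≈ 2690 mm²

With M_n = 0.85 f'_c a b (d − a/2), solve the quadratic for a:
a = d − √(d² − 2M_n/(0.85 f'_c b)) = 475 − √(475² − 2 × 480×10⁶/(0.85 × 37 × 400)) = 88.59 mm.
A_s = 0.85 f'_c a b / f_y = 0.85 × 37 × 88.59 × 400 / 415 = 2685.5 mm².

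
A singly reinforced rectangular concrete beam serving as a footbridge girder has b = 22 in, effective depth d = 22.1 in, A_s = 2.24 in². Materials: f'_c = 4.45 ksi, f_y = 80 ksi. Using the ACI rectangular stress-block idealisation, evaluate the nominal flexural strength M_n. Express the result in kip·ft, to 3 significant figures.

T = A_s f_y = 2.24 × 80 = 179.2 kips.
a = T/(0.85 f'_c b) = 179.2/(0.85 × 4.45 × 22) = 2.153 in.
M_n = T(d − a/2) = 179.2 × (22.1 − 1.0765) = 3767.4 kip·in = 3767.4/12 = 313.95 kip·ft.

M_n ≈ 314 kip·ft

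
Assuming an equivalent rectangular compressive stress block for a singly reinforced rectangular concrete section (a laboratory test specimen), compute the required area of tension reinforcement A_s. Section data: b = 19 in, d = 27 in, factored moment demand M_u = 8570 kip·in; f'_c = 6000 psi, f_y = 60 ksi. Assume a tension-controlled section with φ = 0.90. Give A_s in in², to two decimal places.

A_s ≈ 6.34 in²

M_n = M_u/φ = 8570/0.90 = 9522.22 kip·in.
From M_n = 0.85 f'_c a b (d − a/2):
a = d − √(d² − 2M_n/(0.85 f'_c b)) = 27 − √(27² − 2 × 9522.22/(0.85 × 6 × 19)) = 3.925 in.
A_s = 0.85 f'_c a b / f_y = 0.85 × 6 × 3.925 × 19 / 60 = 6.339 in².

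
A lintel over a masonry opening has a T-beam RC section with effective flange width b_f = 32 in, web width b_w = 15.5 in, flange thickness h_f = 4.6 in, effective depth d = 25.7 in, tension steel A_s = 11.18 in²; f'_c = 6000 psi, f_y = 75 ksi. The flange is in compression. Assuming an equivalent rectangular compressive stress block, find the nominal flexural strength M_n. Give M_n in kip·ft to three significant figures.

M_n ≈ 1610 kip·ft

Tension: T = A_s f_y = 11.18 × 75 = 838.5 kips.
Try a within the flange: a = T/(0.85 f'_c b_f) = 838.5/(0.85 × 6 × 32) = 5.138 in.
a = 5.138 > h_f = 4.6 in: the block extends into the web. Split into flange-overhang and web parts.
C_f = 0.85 f'_c (b_f − b_w) h_f = 0.85 × 6 × (32 − 15.5) × 4.6 = 387.1 kips.
Remaining web compression depth: a_w = (T − C_f)/(0.85 f'_c b_w) = (838.5 − 387.1)/(0.85 × 6 × 15.5) = 5.710 in.
M_n = C_f(d − h_f/2) + (T − C_f)(d − a_w/2) = 387.1 × (25.7 − 2.3) + 451.4 × (25.7 − 2.855) = 9058.1 + 10312.2 = 19370.3 kip·in.
M_n = 19370.3/12 = 1614.19 kip·ft.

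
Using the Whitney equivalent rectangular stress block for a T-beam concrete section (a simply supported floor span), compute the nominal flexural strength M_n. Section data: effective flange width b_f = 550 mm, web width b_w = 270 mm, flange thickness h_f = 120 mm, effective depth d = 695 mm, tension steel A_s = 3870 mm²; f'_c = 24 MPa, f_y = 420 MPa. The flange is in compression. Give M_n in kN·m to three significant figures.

M_n ≈ 1010 kN·m

Tension: T = A_s f_y = 3870 × 420 = 1625400 N.
Try a within the flange: a = T/(0.85 f'_c b_f) = 1625400/(0.85 × 24 × 550) = 144.87 mm.
a = 144.87 > h_f = 120 mm: the block extends into the web. Split into flange-overhang and web parts.
C_f = 0.85 f'_c (b_f − b_w) h_f = 0.85 × 24 × (550 − 270) × 120 = 685440 N.
Remaining web compression depth: a_w = (T − C_f)/(0.85 f'_c b_w) = (1625400 − 685440)/(0.85 × 24 × 270) = 170.65 mm.
M_n = C_f(d − h_f/2) + (T − C_f)(d − a_w/2) = 685440 × (695 − 60) + 939960 × (695 − 85.325) = 435.25 + 573.07 = 1008.32 × 10⁶ N·mm.
M_n = 1008.32 kN·m.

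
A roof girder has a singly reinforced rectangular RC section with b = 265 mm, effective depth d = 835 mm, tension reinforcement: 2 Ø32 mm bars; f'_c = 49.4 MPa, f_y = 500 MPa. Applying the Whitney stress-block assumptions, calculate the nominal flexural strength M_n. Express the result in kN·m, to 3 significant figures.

A_s = 2 × 804 = 1608 mm².
T = A_s f_y = 1608 × 500 = 804000 N = 804 kN.
From C = T: a = T/(0.85 f'_c b) = 804000/(0.85 × 49.4 × 265) = 72.25 mm.
M_n = T(d − a/2) = 804 kN × (835 − 36.125) mm = 642.30 kN·m.

M_n ≈ 642 kN·m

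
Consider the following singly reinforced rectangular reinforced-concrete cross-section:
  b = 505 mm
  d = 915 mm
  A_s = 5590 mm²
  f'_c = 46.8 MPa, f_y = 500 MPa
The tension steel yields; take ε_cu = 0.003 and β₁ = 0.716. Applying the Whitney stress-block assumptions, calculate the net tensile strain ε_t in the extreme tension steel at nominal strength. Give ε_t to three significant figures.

ε_t ≈ 0.0111

a = A_s f_y/(0.85 f'_c b) = 139.13 mm.
β₁ = 0.716, so c = a/β₁ = 139.13/0.716 = 194.32 mm.
From the linear strain diagram with ε_cu = 0.003: ε_t = 0.003 (d − c)/c = 0.003 × (915 − 194.32)/194.32 = 0.0111.
Since ε_t ≥ 0.005, the section is tension-controlled.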